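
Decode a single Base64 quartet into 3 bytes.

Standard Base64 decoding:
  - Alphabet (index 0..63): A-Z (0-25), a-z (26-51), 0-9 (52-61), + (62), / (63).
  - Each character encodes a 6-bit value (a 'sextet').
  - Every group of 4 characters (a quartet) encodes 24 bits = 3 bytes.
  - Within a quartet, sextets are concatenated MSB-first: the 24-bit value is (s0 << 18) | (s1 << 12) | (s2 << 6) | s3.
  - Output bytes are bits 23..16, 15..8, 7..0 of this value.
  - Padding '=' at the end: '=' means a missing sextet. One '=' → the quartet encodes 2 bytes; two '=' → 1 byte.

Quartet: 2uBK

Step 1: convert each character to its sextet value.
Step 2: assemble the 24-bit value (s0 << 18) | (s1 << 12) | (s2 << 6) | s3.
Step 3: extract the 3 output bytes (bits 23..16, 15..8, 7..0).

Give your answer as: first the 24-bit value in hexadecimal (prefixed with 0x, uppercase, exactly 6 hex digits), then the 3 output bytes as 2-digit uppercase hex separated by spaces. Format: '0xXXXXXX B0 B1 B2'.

Answer: 0xDAE04A DA E0 4A

Derivation:
Sextets: 2=54, u=46, B=1, K=10
24-bit: (54<<18) | (46<<12) | (1<<6) | 10
      = 0xD80000 | 0x02E000 | 0x000040 | 0x00000A
      = 0xDAE04A
Bytes: (v>>16)&0xFF=DA, (v>>8)&0xFF=E0, v&0xFF=4A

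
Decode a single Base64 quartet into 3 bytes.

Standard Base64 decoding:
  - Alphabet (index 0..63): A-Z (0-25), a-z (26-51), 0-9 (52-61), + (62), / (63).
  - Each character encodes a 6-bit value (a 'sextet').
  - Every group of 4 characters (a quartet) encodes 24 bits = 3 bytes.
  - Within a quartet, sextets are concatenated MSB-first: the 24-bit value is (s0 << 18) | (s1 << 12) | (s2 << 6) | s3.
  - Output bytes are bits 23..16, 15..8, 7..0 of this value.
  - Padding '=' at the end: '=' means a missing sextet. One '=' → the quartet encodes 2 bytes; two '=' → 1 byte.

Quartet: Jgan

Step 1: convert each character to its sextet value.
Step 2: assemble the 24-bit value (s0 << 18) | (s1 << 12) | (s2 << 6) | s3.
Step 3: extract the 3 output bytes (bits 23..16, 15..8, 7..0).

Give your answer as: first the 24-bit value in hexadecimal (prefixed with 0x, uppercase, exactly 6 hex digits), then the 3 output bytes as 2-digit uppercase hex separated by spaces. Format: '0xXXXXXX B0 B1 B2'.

Sextets: J=9, g=32, a=26, n=39
24-bit: (9<<18) | (32<<12) | (26<<6) | 39
      = 0x240000 | 0x020000 | 0x000680 | 0x000027
      = 0x2606A7
Bytes: (v>>16)&0xFF=26, (v>>8)&0xFF=06, v&0xFF=A7

Answer: 0x2606A7 26 06 A7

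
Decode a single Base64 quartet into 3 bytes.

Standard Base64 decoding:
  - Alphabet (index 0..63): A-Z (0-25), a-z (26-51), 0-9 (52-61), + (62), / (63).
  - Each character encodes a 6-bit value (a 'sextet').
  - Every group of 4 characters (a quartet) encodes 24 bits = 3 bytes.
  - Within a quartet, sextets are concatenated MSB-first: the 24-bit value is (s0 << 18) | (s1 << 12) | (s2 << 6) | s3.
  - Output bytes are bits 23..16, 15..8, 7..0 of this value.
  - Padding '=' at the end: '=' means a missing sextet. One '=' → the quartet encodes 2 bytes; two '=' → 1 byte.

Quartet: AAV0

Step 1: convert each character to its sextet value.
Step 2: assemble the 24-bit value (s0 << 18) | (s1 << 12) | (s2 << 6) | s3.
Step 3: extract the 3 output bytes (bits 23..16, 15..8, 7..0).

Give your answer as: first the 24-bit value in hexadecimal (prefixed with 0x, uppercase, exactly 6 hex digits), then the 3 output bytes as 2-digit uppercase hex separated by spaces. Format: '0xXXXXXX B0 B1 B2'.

Answer: 0x000574 00 05 74

Derivation:
Sextets: A=0, A=0, V=21, 0=52
24-bit: (0<<18) | (0<<12) | (21<<6) | 52
      = 0x000000 | 0x000000 | 0x000540 | 0x000034
      = 0x000574
Bytes: (v>>16)&0xFF=00, (v>>8)&0xFF=05, v&0xFF=74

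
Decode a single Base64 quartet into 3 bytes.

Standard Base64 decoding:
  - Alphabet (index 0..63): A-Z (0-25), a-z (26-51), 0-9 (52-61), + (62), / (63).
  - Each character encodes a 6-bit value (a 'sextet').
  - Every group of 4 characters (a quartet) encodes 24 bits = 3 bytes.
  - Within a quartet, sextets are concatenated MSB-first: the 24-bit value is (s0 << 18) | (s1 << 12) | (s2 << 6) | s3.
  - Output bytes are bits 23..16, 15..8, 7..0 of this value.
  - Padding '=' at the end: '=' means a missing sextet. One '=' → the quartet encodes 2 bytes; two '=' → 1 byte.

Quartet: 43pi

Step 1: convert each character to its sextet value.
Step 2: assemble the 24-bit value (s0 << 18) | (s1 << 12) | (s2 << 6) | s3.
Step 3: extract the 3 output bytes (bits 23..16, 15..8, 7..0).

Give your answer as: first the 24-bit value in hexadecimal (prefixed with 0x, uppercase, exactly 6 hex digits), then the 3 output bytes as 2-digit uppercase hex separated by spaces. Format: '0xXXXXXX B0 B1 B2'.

Sextets: 4=56, 3=55, p=41, i=34
24-bit: (56<<18) | (55<<12) | (41<<6) | 34
      = 0xE00000 | 0x037000 | 0x000A40 | 0x000022
      = 0xE37A62
Bytes: (v>>16)&0xFF=E3, (v>>8)&0xFF=7A, v&0xFF=62

Answer: 0xE37A62 E3 7A 62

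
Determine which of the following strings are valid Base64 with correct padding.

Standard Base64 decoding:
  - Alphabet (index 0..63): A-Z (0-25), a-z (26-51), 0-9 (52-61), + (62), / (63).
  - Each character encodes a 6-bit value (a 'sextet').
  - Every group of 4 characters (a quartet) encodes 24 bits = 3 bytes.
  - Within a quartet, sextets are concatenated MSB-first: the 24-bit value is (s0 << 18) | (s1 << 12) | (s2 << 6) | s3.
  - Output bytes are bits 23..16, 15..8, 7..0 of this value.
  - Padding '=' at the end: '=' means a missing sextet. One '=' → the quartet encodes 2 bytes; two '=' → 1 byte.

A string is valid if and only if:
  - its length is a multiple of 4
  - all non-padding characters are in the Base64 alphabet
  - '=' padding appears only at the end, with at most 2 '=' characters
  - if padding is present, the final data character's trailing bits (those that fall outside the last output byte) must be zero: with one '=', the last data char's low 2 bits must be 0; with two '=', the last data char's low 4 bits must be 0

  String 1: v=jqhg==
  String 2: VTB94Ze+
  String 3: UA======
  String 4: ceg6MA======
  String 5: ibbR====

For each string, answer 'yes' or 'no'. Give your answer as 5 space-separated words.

Answer: no yes no no no

Derivation:
String 1: 'v=jqhg==' → invalid (bad char(s): ['=']; '=' in middle)
String 2: 'VTB94Ze+' → valid
String 3: 'UA======' → invalid (6 pad chars (max 2))
String 4: 'ceg6MA======' → invalid (6 pad chars (max 2))
String 5: 'ibbR====' → invalid (4 pad chars (max 2))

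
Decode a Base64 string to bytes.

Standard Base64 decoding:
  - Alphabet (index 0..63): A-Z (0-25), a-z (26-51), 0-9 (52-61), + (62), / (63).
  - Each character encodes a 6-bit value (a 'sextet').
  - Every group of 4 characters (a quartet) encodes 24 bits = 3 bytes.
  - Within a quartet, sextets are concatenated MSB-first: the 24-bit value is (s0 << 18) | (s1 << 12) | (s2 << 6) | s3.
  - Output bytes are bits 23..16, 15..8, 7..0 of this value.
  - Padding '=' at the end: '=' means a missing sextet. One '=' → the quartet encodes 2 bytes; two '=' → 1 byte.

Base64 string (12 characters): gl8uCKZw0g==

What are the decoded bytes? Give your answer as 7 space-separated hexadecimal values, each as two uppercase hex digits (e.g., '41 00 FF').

Answer: 82 5F 2E 08 A6 70 D2

Derivation:
After char 0 ('g'=32): chars_in_quartet=1 acc=0x20 bytes_emitted=0
After char 1 ('l'=37): chars_in_quartet=2 acc=0x825 bytes_emitted=0
After char 2 ('8'=60): chars_in_quartet=3 acc=0x2097C bytes_emitted=0
After char 3 ('u'=46): chars_in_quartet=4 acc=0x825F2E -> emit 82 5F 2E, reset; bytes_emitted=3
After char 4 ('C'=2): chars_in_quartet=1 acc=0x2 bytes_emitted=3
After char 5 ('K'=10): chars_in_quartet=2 acc=0x8A bytes_emitted=3
After char 6 ('Z'=25): chars_in_quartet=3 acc=0x2299 bytes_emitted=3
After char 7 ('w'=48): chars_in_quartet=4 acc=0x8A670 -> emit 08 A6 70, reset; bytes_emitted=6
After char 8 ('0'=52): chars_in_quartet=1 acc=0x34 bytes_emitted=6
After char 9 ('g'=32): chars_in_quartet=2 acc=0xD20 bytes_emitted=6
Padding '==': partial quartet acc=0xD20 -> emit D2; bytes_emitted=7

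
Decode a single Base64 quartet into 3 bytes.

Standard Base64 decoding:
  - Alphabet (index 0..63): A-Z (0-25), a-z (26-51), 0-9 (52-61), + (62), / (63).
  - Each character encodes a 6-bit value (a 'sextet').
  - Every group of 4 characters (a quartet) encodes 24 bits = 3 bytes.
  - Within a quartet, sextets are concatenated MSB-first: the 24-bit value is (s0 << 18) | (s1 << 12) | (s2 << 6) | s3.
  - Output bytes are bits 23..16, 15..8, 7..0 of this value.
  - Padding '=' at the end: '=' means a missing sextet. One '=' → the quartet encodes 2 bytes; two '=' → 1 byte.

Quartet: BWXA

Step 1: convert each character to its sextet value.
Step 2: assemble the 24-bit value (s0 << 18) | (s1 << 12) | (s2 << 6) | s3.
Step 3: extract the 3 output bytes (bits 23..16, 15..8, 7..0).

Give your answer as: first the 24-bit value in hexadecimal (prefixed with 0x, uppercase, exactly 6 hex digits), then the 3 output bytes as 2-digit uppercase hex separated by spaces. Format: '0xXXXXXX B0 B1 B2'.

Answer: 0x0565C0 05 65 C0

Derivation:
Sextets: B=1, W=22, X=23, A=0
24-bit: (1<<18) | (22<<12) | (23<<6) | 0
      = 0x040000 | 0x016000 | 0x0005C0 | 0x000000
      = 0x0565C0
Bytes: (v>>16)&0xFF=05, (v>>8)&0xFF=65, v&0xFF=C0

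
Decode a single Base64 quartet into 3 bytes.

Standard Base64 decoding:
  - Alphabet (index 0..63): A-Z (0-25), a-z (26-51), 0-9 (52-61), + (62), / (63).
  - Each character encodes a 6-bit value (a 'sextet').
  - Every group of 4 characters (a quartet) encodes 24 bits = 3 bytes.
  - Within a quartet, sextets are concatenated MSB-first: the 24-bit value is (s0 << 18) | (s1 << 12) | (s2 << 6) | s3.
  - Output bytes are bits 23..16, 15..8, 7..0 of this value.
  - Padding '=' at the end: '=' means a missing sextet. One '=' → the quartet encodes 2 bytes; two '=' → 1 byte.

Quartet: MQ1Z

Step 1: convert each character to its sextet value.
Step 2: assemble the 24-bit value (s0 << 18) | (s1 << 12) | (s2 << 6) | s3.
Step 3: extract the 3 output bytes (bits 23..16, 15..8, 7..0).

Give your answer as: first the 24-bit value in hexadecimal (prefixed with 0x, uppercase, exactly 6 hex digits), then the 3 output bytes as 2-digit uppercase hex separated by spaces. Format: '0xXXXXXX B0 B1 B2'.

Sextets: M=12, Q=16, 1=53, Z=25
24-bit: (12<<18) | (16<<12) | (53<<6) | 25
      = 0x300000 | 0x010000 | 0x000D40 | 0x000019
      = 0x310D59
Bytes: (v>>16)&0xFF=31, (v>>8)&0xFF=0D, v&0xFF=59

Answer: 0x310D59 31 0D 59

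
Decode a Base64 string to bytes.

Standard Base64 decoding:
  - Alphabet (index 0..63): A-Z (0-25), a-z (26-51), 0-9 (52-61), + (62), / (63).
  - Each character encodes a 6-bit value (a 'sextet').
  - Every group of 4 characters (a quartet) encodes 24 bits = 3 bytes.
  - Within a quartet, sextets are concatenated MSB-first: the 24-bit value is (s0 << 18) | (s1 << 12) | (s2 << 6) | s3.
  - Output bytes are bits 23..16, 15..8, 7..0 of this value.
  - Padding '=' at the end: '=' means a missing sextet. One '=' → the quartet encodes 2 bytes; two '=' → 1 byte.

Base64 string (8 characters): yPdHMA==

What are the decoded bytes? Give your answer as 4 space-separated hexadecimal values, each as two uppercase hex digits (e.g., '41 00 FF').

After char 0 ('y'=50): chars_in_quartet=1 acc=0x32 bytes_emitted=0
After char 1 ('P'=15): chars_in_quartet=2 acc=0xC8F bytes_emitted=0
After char 2 ('d'=29): chars_in_quartet=3 acc=0x323DD bytes_emitted=0
After char 3 ('H'=7): chars_in_quartet=4 acc=0xC8F747 -> emit C8 F7 47, reset; bytes_emitted=3
After char 4 ('M'=12): chars_in_quartet=1 acc=0xC bytes_emitted=3
After char 5 ('A'=0): chars_in_quartet=2 acc=0x300 bytes_emitted=3
Padding '==': partial quartet acc=0x300 -> emit 30; bytes_emitted=4

Answer: C8 F7 47 30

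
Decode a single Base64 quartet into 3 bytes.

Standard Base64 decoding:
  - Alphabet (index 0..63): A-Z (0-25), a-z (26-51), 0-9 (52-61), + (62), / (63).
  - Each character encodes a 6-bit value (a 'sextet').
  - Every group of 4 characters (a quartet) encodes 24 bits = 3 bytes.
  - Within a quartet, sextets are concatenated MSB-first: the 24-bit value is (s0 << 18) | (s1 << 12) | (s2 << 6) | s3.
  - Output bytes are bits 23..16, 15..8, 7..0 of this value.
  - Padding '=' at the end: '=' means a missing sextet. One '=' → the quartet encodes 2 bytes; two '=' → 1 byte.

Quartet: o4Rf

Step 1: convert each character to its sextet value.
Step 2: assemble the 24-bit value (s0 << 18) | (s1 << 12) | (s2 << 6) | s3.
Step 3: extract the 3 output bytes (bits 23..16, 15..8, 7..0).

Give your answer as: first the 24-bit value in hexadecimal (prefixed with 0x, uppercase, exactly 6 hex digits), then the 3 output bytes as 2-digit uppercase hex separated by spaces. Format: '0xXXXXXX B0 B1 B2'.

Sextets: o=40, 4=56, R=17, f=31
24-bit: (40<<18) | (56<<12) | (17<<6) | 31
      = 0xA00000 | 0x038000 | 0x000440 | 0x00001F
      = 0xA3845F
Bytes: (v>>16)&0xFF=A3, (v>>8)&0xFF=84, v&0xFF=5F

Answer: 0xA3845F A3 84 5F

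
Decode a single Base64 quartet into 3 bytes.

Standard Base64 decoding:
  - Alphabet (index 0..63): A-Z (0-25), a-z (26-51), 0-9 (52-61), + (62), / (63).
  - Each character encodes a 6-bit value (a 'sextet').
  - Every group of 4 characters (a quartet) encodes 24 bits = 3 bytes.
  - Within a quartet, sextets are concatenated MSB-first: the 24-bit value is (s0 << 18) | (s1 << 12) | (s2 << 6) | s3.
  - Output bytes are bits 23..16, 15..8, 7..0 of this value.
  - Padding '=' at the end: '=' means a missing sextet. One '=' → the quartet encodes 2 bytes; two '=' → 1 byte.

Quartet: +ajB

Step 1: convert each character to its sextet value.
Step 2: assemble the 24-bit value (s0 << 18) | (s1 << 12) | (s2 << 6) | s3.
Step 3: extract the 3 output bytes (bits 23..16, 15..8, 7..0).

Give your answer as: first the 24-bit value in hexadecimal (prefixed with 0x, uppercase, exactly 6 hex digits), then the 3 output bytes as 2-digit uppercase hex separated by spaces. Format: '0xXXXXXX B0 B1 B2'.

Sextets: +=62, a=26, j=35, B=1
24-bit: (62<<18) | (26<<12) | (35<<6) | 1
      = 0xF80000 | 0x01A000 | 0x0008C0 | 0x000001
      = 0xF9A8C1
Bytes: (v>>16)&0xFF=F9, (v>>8)&0xFF=A8, v&0xFF=C1

Answer: 0xF9A8C1 F9 A8 C1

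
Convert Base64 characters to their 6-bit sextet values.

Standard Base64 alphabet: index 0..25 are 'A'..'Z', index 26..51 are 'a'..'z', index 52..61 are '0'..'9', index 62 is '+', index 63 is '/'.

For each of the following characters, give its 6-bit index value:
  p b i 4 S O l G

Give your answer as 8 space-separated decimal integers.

Answer: 41 27 34 56 18 14 37 6

Derivation:
'p': a..z range, 26 + ord('p') − ord('a') = 41
'b': a..z range, 26 + ord('b') − ord('a') = 27
'i': a..z range, 26 + ord('i') − ord('a') = 34
'4': 0..9 range, 52 + ord('4') − ord('0') = 56
'S': A..Z range, ord('S') − ord('A') = 18
'O': A..Z range, ord('O') − ord('A') = 14
'l': a..z range, 26 + ord('l') − ord('a') = 37
'G': A..Z range, ord('G') − ord('A') = 6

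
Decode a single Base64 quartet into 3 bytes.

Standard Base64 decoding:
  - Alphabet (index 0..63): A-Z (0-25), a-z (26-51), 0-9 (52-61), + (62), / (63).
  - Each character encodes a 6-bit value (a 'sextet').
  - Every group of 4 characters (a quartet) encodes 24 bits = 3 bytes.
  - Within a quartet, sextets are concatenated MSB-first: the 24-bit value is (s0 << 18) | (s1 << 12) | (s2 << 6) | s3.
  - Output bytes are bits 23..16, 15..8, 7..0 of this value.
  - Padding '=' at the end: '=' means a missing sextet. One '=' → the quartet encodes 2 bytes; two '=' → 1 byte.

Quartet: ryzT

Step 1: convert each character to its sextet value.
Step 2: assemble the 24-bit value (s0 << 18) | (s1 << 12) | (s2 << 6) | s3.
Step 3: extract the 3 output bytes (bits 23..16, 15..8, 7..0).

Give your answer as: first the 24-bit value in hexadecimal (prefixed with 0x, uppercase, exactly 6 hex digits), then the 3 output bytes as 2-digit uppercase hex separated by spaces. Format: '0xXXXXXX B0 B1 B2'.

Answer: 0xAF2CD3 AF 2C D3

Derivation:
Sextets: r=43, y=50, z=51, T=19
24-bit: (43<<18) | (50<<12) | (51<<6) | 19
      = 0xAC0000 | 0x032000 | 0x000CC0 | 0x000013
      = 0xAF2CD3
Bytes: (v>>16)&0xFF=AF, (v>>8)&0xFF=2C, v&0xFF=D3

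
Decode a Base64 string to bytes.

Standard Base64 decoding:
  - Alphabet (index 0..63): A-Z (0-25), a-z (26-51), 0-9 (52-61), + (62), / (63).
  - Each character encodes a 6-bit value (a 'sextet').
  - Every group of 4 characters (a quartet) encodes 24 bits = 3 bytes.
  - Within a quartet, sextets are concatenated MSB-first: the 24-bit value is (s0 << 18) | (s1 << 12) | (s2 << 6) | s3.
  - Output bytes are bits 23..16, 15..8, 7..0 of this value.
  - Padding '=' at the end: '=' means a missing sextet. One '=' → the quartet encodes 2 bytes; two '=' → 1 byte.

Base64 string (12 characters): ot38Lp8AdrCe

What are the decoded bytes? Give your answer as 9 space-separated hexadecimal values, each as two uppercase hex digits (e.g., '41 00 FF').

Answer: A2 DD FC 2E 9F 00 76 B0 9E

Derivation:
After char 0 ('o'=40): chars_in_quartet=1 acc=0x28 bytes_emitted=0
After char 1 ('t'=45): chars_in_quartet=2 acc=0xA2D bytes_emitted=0
After char 2 ('3'=55): chars_in_quartet=3 acc=0x28B77 bytes_emitted=0
After char 3 ('8'=60): chars_in_quartet=4 acc=0xA2DDFC -> emit A2 DD FC, reset; bytes_emitted=3
After char 4 ('L'=11): chars_in_quartet=1 acc=0xB bytes_emitted=3
After char 5 ('p'=41): chars_in_quartet=2 acc=0x2E9 bytes_emitted=3
After char 6 ('8'=60): chars_in_quartet=3 acc=0xBA7C bytes_emitted=3
After char 7 ('A'=0): chars_in_quartet=4 acc=0x2E9F00 -> emit 2E 9F 00, reset; bytes_emitted=6
After char 8 ('d'=29): chars_in_quartet=1 acc=0x1D bytes_emitted=6
After char 9 ('r'=43): chars_in_quartet=2 acc=0x76B bytes_emitted=6
After char 10 ('C'=2): chars_in_quartet=3 acc=0x1DAC2 bytes_emitted=6
After char 11 ('e'=30): chars_in_quartet=4 acc=0x76B09E -> emit 76 B0 9E, reset; bytes_emitted=9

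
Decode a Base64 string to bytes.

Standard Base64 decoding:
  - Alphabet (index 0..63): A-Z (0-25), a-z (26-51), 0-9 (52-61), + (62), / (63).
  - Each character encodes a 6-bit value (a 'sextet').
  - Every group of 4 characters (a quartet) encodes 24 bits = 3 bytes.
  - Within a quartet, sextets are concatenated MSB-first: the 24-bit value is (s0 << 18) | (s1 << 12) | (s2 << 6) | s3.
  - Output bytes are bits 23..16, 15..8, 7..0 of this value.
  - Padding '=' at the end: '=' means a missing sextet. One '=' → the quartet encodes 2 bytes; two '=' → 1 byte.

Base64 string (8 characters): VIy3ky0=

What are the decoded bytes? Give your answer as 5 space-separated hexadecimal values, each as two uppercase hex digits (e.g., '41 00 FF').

Answer: 54 8C B7 93 2D

Derivation:
After char 0 ('V'=21): chars_in_quartet=1 acc=0x15 bytes_emitted=0
After char 1 ('I'=8): chars_in_quartet=2 acc=0x548 bytes_emitted=0
After char 2 ('y'=50): chars_in_quartet=3 acc=0x15232 bytes_emitted=0
After char 3 ('3'=55): chars_in_quartet=4 acc=0x548CB7 -> emit 54 8C B7, reset; bytes_emitted=3
After char 4 ('k'=36): chars_in_quartet=1 acc=0x24 bytes_emitted=3
After char 5 ('y'=50): chars_in_quartet=2 acc=0x932 bytes_emitted=3
After char 6 ('0'=52): chars_in_quartet=3 acc=0x24CB4 bytes_emitted=3
Padding '=': partial quartet acc=0x24CB4 -> emit 93 2D; bytes_emitted=5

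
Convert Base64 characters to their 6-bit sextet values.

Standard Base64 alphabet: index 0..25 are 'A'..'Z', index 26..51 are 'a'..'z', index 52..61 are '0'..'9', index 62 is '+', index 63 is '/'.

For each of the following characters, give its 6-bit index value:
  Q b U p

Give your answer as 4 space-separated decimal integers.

Answer: 16 27 20 41

Derivation:
'Q': A..Z range, ord('Q') − ord('A') = 16
'b': a..z range, 26 + ord('b') − ord('a') = 27
'U': A..Z range, ord('U') − ord('A') = 20
'p': a..z range, 26 + ord('p') − ord('a') = 41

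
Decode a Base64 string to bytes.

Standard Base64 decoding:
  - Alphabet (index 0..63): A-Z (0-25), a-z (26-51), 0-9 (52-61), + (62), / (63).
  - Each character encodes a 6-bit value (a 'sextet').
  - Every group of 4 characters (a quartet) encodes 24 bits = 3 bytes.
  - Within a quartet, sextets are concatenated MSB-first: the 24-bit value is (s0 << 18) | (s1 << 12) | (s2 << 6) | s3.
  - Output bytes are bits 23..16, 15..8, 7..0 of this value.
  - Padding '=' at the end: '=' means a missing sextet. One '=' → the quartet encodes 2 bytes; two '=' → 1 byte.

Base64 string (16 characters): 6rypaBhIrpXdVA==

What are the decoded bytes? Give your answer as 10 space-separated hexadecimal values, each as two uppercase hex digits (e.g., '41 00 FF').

After char 0 ('6'=58): chars_in_quartet=1 acc=0x3A bytes_emitted=0
After char 1 ('r'=43): chars_in_quartet=2 acc=0xEAB bytes_emitted=0
After char 2 ('y'=50): chars_in_quartet=3 acc=0x3AAF2 bytes_emitted=0
After char 3 ('p'=41): chars_in_quartet=4 acc=0xEABCA9 -> emit EA BC A9, reset; bytes_emitted=3
After char 4 ('a'=26): chars_in_quartet=1 acc=0x1A bytes_emitted=3
After char 5 ('B'=1): chars_in_quartet=2 acc=0x681 bytes_emitted=3
After char 6 ('h'=33): chars_in_quartet=3 acc=0x1A061 bytes_emitted=3
After char 7 ('I'=8): chars_in_quartet=4 acc=0x681848 -> emit 68 18 48, reset; bytes_emitted=6
After char 8 ('r'=43): chars_in_quartet=1 acc=0x2B bytes_emitted=6
After char 9 ('p'=41): chars_in_quartet=2 acc=0xAE9 bytes_emitted=6
After char 10 ('X'=23): chars_in_quartet=3 acc=0x2BA57 bytes_emitted=6
After char 11 ('d'=29): chars_in_quartet=4 acc=0xAE95DD -> emit AE 95 DD, reset; bytes_emitted=9
After char 12 ('V'=21): chars_in_quartet=1 acc=0x15 bytes_emitted=9
After char 13 ('A'=0): chars_in_quartet=2 acc=0x540 bytes_emitted=9
Padding '==': partial quartet acc=0x540 -> emit 54; bytes_emitted=10

Answer: EA BC A9 68 18 48 AE 95 DD 54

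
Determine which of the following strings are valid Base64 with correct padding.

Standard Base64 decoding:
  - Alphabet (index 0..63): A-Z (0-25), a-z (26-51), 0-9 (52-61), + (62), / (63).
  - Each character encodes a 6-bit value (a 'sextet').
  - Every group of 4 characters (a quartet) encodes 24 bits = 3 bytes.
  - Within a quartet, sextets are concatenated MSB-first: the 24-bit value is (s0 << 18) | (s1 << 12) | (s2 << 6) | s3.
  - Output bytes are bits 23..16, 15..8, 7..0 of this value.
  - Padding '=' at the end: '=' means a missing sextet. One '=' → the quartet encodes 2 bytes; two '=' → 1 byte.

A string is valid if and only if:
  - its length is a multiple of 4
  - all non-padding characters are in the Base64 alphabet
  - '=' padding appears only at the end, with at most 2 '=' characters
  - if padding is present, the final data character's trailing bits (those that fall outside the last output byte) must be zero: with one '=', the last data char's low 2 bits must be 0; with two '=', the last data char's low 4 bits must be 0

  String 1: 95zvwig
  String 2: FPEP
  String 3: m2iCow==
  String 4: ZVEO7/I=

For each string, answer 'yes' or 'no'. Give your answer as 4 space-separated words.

Answer: no yes yes yes

Derivation:
String 1: '95zvwig' → invalid (len=7 not mult of 4)
String 2: 'FPEP' → valid
String 3: 'm2iCow==' → valid
String 4: 'ZVEO7/I=' → valid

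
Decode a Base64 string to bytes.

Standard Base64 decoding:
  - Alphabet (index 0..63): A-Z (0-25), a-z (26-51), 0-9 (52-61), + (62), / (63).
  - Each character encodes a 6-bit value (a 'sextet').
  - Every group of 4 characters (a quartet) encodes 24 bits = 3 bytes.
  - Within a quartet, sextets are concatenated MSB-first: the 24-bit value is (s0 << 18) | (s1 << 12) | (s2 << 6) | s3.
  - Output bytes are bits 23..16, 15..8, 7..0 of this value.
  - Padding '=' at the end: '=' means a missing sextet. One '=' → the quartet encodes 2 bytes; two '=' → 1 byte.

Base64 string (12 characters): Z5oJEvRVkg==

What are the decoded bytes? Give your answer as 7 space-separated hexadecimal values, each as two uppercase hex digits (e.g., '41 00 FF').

After char 0 ('Z'=25): chars_in_quartet=1 acc=0x19 bytes_emitted=0
After char 1 ('5'=57): chars_in_quartet=2 acc=0x679 bytes_emitted=0
After char 2 ('o'=40): chars_in_quartet=3 acc=0x19E68 bytes_emitted=0
After char 3 ('J'=9): chars_in_quartet=4 acc=0x679A09 -> emit 67 9A 09, reset; bytes_emitted=3
After char 4 ('E'=4): chars_in_quartet=1 acc=0x4 bytes_emitted=3
After char 5 ('v'=47): chars_in_quartet=2 acc=0x12F bytes_emitted=3
After char 6 ('R'=17): chars_in_quartet=3 acc=0x4BD1 bytes_emitted=3
After char 7 ('V'=21): chars_in_quartet=4 acc=0x12F455 -> emit 12 F4 55, reset; bytes_emitted=6
After char 8 ('k'=36): chars_in_quartet=1 acc=0x24 bytes_emitted=6
After char 9 ('g'=32): chars_in_quartet=2 acc=0x920 bytes_emitted=6
Padding '==': partial quartet acc=0x920 -> emit 92; bytes_emitted=7

Answer: 67 9A 09 12 F4 55 92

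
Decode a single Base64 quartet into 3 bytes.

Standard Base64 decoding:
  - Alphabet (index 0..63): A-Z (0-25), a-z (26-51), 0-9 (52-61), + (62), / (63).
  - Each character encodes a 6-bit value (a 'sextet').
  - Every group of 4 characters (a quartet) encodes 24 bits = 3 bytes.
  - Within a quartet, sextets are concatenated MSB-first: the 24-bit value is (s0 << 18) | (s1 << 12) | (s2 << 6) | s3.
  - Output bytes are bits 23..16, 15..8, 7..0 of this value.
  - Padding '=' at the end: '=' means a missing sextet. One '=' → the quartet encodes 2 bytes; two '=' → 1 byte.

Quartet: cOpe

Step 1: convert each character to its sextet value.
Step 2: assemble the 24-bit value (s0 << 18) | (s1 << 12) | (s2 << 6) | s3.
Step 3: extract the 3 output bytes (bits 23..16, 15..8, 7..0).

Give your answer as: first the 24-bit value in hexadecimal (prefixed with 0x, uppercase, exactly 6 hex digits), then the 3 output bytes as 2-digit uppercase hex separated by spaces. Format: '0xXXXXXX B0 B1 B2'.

Answer: 0x70EA5E 70 EA 5E

Derivation:
Sextets: c=28, O=14, p=41, e=30
24-bit: (28<<18) | (14<<12) | (41<<6) | 30
      = 0x700000 | 0x00E000 | 0x000A40 | 0x00001E
      = 0x70EA5E
Bytes: (v>>16)&0xFF=70, (v>>8)&0xFF=EA, v&0xFF=5E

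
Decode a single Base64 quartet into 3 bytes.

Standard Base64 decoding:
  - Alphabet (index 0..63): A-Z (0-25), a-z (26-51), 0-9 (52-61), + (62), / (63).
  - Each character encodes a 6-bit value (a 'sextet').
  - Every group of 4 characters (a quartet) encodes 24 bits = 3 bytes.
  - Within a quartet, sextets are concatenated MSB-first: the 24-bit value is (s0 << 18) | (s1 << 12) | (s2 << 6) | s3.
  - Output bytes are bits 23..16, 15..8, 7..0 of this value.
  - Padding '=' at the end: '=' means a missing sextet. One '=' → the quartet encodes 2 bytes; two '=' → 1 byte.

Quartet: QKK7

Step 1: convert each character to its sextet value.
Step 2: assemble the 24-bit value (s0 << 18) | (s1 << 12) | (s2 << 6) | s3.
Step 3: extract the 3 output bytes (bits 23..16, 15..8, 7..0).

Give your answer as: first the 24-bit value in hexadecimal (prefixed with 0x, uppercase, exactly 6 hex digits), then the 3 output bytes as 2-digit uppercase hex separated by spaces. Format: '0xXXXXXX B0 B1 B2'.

Answer: 0x40A2BB 40 A2 BB

Derivation:
Sextets: Q=16, K=10, K=10, 7=59
24-bit: (16<<18) | (10<<12) | (10<<6) | 59
      = 0x400000 | 0x00A000 | 0x000280 | 0x00003B
      = 0x40A2BB
Bytes: (v>>16)&0xFF=40, (v>>8)&0xFF=A2, v&0xFF=BB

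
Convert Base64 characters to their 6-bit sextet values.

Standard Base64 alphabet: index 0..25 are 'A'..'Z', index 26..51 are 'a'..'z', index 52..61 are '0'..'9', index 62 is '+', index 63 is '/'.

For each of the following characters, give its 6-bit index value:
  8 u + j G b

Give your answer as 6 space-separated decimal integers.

'8': 0..9 range, 52 + ord('8') − ord('0') = 60
'u': a..z range, 26 + ord('u') − ord('a') = 46
'+': index 62
'j': a..z range, 26 + ord('j') − ord('a') = 35
'G': A..Z range, ord('G') − ord('A') = 6
'b': a..z range, 26 + ord('b') − ord('a') = 27

Answer: 60 46 62 35 6 27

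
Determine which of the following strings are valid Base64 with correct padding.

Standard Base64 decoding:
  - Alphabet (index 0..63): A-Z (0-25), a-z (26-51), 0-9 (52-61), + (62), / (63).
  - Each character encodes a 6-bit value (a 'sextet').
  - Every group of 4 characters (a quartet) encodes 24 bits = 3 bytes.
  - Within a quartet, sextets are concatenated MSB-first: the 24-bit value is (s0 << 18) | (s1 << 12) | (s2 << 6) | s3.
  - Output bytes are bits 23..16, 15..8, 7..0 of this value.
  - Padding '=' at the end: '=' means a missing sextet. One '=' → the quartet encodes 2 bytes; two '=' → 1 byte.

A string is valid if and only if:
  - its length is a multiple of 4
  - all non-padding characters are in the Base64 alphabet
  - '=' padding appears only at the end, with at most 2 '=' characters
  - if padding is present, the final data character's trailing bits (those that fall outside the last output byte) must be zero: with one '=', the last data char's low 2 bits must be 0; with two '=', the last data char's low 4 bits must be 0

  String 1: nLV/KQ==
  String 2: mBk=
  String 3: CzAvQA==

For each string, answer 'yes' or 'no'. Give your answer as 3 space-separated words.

String 1: 'nLV/KQ==' → valid
String 2: 'mBk=' → valid
String 3: 'CzAvQA==' → valid

Answer: yes yes yes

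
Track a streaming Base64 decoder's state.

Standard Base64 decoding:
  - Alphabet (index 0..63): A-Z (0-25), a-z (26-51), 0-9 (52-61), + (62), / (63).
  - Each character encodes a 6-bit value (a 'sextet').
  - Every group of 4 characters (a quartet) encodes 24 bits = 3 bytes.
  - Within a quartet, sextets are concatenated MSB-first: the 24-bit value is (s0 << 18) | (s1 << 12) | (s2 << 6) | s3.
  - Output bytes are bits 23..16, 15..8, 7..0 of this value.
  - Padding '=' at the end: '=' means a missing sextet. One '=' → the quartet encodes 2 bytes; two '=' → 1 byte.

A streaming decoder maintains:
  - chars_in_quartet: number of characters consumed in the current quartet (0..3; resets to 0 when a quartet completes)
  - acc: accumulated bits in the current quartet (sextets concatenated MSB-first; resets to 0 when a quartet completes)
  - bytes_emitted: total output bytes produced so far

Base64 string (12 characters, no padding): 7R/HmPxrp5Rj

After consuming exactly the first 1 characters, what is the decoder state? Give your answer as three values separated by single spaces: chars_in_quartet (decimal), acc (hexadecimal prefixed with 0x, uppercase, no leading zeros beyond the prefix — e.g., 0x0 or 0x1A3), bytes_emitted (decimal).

Answer: 1 0x3B 0

Derivation:
After char 0 ('7'=59): chars_in_quartet=1 acc=0x3B bytes_emitted=0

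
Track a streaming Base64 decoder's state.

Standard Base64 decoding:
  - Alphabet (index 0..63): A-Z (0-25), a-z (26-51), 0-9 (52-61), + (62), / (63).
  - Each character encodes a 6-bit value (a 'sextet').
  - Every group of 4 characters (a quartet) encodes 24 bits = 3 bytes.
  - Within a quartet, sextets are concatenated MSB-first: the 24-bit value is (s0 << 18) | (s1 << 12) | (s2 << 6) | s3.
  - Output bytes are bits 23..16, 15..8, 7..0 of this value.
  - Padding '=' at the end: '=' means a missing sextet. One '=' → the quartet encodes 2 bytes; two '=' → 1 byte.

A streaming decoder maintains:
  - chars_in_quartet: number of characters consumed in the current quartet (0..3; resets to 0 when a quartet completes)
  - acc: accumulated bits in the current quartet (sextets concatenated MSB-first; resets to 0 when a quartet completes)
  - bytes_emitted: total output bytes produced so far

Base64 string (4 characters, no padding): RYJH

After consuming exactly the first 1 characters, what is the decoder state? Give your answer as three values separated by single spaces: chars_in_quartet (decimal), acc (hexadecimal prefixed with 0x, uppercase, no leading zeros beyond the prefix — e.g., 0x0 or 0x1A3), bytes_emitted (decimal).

Answer: 1 0x11 0

Derivation:
After char 0 ('R'=17): chars_in_quartet=1 acc=0x11 bytes_emitted=0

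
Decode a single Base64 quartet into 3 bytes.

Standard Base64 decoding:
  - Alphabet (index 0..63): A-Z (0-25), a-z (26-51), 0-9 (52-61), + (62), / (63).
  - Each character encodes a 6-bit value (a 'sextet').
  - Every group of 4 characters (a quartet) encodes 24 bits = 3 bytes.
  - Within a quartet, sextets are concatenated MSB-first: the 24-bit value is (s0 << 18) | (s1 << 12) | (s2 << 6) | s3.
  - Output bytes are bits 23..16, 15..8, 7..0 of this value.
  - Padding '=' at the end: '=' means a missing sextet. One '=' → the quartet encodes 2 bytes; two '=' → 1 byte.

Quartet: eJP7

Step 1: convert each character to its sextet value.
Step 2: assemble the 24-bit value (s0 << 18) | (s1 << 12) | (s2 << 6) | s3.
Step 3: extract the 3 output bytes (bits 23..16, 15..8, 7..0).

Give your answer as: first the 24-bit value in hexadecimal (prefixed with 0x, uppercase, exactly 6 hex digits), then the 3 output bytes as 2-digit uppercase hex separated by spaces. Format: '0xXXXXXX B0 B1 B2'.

Answer: 0x7893FB 78 93 FB

Derivation:
Sextets: e=30, J=9, P=15, 7=59
24-bit: (30<<18) | (9<<12) | (15<<6) | 59
      = 0x780000 | 0x009000 | 0x0003C0 | 0x00003B
      = 0x7893FB
Bytes: (v>>16)&0xFF=78, (v>>8)&0xFF=93, v&0xFF=FB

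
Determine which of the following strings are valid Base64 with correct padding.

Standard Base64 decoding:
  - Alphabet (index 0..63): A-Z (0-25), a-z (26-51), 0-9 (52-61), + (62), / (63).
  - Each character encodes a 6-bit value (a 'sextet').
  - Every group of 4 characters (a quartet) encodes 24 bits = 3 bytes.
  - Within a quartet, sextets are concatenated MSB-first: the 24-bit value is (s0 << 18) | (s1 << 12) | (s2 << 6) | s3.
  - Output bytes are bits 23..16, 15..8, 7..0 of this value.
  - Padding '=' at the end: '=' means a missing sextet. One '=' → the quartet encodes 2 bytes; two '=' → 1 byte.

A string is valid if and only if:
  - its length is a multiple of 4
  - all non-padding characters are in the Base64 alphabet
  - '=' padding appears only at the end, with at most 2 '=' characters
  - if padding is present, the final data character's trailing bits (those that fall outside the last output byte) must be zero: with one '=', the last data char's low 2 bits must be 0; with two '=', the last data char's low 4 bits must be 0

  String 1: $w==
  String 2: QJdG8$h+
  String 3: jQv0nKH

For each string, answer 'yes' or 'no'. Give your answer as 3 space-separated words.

Answer: no no no

Derivation:
String 1: '$w==' → invalid (bad char(s): ['$'])
String 2: 'QJdG8$h+' → invalid (bad char(s): ['$'])
String 3: 'jQv0nKH' → invalid (len=7 not mult of 4)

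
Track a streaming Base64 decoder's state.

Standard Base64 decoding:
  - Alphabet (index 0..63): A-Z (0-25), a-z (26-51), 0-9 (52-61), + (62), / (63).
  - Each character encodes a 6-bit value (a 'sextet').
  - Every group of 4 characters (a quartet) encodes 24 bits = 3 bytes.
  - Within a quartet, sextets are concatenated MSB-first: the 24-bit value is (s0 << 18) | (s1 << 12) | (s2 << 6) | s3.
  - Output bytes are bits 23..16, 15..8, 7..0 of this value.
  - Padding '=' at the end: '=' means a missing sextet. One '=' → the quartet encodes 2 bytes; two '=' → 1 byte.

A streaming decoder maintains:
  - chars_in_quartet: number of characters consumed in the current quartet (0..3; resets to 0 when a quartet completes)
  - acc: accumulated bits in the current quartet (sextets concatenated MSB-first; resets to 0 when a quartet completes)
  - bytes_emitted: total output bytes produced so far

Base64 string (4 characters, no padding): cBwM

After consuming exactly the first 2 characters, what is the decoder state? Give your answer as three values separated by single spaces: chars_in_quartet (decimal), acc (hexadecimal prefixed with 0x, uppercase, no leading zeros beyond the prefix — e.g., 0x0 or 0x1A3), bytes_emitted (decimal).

After char 0 ('c'=28): chars_in_quartet=1 acc=0x1C bytes_emitted=0
After char 1 ('B'=1): chars_in_quartet=2 acc=0x701 bytes_emitted=0

Answer: 2 0x701 0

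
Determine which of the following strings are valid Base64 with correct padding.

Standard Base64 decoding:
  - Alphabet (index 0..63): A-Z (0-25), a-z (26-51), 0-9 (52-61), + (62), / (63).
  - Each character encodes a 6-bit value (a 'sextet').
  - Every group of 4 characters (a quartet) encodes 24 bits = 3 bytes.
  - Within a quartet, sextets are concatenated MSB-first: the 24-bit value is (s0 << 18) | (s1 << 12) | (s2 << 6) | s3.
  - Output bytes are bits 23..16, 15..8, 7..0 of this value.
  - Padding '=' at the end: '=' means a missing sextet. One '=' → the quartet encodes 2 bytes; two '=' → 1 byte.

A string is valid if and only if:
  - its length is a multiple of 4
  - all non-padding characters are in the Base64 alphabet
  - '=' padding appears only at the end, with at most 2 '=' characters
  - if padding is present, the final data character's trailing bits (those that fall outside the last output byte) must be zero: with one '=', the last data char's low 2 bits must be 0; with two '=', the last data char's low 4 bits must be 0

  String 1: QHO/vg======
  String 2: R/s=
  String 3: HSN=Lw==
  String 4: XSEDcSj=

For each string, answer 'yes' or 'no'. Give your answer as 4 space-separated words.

Answer: no yes no no

Derivation:
String 1: 'QHO/vg======' → invalid (6 pad chars (max 2))
String 2: 'R/s=' → valid
String 3: 'HSN=Lw==' → invalid (bad char(s): ['=']; '=' in middle)
String 4: 'XSEDcSj=' → invalid (bad trailing bits)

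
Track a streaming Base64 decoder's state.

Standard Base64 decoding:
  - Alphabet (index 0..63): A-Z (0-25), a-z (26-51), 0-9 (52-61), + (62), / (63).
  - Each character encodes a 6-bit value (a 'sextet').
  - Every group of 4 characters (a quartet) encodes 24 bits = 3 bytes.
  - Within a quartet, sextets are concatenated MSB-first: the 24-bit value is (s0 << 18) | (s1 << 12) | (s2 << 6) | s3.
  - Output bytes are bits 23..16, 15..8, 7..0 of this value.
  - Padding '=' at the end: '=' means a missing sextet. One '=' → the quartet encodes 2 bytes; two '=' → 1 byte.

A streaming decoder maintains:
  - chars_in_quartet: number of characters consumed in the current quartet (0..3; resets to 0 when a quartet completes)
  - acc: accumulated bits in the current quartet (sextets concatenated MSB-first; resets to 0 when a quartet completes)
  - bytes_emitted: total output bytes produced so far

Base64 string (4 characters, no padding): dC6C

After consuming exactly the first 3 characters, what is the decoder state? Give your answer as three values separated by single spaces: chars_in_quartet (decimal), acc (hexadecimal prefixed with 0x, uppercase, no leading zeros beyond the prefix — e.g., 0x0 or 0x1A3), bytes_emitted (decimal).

Answer: 3 0x1D0BA 0

Derivation:
After char 0 ('d'=29): chars_in_quartet=1 acc=0x1D bytes_emitted=0
After char 1 ('C'=2): chars_in_quartet=2 acc=0x742 bytes_emitted=0
After char 2 ('6'=58): chars_in_quartet=3 acc=0x1D0BA bytes_emitted=0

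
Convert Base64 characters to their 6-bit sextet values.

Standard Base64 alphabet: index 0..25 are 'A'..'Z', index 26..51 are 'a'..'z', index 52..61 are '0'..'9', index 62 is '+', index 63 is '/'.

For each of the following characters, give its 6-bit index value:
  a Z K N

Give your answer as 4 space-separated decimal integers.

'a': a..z range, 26 + ord('a') − ord('a') = 26
'Z': A..Z range, ord('Z') − ord('A') = 25
'K': A..Z range, ord('K') − ord('A') = 10
'N': A..Z range, ord('N') − ord('A') = 13

Answer: 26 25 10 13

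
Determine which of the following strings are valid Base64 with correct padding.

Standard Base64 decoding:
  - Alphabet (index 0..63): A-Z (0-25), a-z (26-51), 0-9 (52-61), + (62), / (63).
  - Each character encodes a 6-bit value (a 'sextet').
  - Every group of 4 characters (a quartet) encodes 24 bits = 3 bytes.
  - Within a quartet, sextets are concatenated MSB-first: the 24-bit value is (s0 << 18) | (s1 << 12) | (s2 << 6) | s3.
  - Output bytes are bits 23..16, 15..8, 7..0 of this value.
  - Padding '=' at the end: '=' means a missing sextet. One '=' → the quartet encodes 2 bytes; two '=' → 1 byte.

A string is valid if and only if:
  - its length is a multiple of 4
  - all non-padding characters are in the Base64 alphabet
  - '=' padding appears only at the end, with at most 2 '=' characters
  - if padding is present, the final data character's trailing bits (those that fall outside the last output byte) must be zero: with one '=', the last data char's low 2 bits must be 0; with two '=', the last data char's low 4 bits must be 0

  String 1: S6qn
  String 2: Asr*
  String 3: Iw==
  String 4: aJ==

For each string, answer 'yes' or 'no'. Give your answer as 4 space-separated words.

Answer: yes no yes no

Derivation:
String 1: 'S6qn' → valid
String 2: 'Asr*' → invalid (bad char(s): ['*'])
String 3: 'Iw==' → valid
String 4: 'aJ==' → invalid (bad trailing bits)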